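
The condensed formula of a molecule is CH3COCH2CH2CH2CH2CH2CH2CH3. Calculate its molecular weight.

Atom tally by fragment:
  CH3COCH2 → C:3 H:5 O:1
  CH2 → C:1 H:2
  CH2 → C:1 H:2
  CH2 → C:1 H:2
  CH2 → C:1 H:2
  CH2 → C:1 H:2
  CH3 → C:1 H:3
Element totals:
  C: 9
  H: 18
  O: 1
Molecular formula: C9H18O.
  M = 9(12.011) + 18(1.008) + 15.999
    = 108.099 + 18.144 + 15.999 = 142.242

142.24 g/mol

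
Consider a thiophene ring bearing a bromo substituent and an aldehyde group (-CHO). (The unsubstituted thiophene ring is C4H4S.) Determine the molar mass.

191.04 g/mol

Atom tally by fragment:
  thiophene ring core → C:4 H:4 S:1
  (− 2 ring H displaced by substituents)
  + Br → Br:1
  + CHO → C:1 H:1 O:1
Element totals:
  C: 5
  H: 3
  Br: 1
  O: 1
  S: 1
Molecular formula: C5H3BrOS.
  M = 5(12.011) + 3(1.008) + 79.904 + 15.999 + 32.06
    = 60.055 + 3.024 + 79.904 + 15.999 + 32.060 = 191.042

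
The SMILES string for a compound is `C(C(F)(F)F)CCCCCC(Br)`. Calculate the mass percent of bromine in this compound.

32.34%

Atom tally by fragment:
  F3CCH2 → C:2 H:2 F:3
  CH2 → C:1 H:2
  CH2 → C:1 H:2
  CH2 → C:1 H:2
  CH2 → C:1 H:2
  CH2 → C:1 H:2
  CH2Br → C:1 H:2 Br:1
Element totals:
  C: 8
  H: 14
  Br: 1
  F: 3
Molecular formula: C8H14BrF3.
Molar mass = 247.098 g/mol.
Mass from Br: 1 × 79.904 = 79.904 g/mol.
%Br = 79.904 / 247.098 × 100 = 32.34%.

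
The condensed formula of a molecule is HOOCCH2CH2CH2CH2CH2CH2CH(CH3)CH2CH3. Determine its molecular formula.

Atom tally by fragment:
  HOOCCH2 → C:2 H:3 O:2
  CH2 → C:1 H:2
  CH2 → C:1 H:2
  CH2 → C:1 H:2
  CH2 → C:1 H:2
  CH2 → C:1 H:2
  CH(CH3) → C:2 H:4
  CH2 → C:1 H:2
  CH3 → C:1 H:3
Element totals:
  C: 11
  H: 22
  O: 2

C11H22O2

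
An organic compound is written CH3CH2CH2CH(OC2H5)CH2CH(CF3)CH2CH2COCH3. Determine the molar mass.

268.32 g/mol

Atom tally by fragment:
  CH3 → C:1 H:3
  CH2 → C:1 H:2
  CH2 → C:1 H:2
  CH(OC2H5) → C:3 H:6 O:1
  CH2 → C:1 H:2
  CH(CF3) → C:2 H:1 F:3
  CH2 → C:1 H:2
  CH2COCH3 → C:3 H:5 O:1
Element totals:
  C: 13
  H: 23
  F: 3
  O: 2
Molecular formula: C13H23F3O2.
  M = 13(12.011) + 23(1.008) + 3(18.998) + 2(15.999)
    = 156.143 + 23.184 + 56.994 + 31.998 = 268.319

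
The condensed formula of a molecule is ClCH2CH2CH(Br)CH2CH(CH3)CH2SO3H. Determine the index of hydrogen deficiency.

Element totals:
  C: 7
  H: 14
  Br: 1
  Cl: 1
  O: 3
  S: 1
Molecular formula: C7H14BrClO3S.
DoU = (2C + 2 + N − H − X) / 2 = (2·7 + 2 + 0 − 14 − 2) / 2 = 0.

0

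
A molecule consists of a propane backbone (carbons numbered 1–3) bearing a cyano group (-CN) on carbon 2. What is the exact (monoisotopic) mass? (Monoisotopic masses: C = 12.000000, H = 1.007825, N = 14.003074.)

69.0578

Atom tally by fragment:
  CH3 → C:1 H:3
  CH(CN) → C:2 H:1 N:1
  CH3 → C:1 H:3
Element totals:
  C: 4
  H: 7
  N: 1
Molecular formula: C4H7N.
  M = 4(12.0) + 7(1.007825) + 14.003074
    = 48.000000 + 7.054775 + 14.003074 = 69.057849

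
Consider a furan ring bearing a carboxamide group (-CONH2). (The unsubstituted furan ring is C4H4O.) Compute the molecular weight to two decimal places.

Atom tally by fragment:
  furan ring core → C:4 H:4 O:1
  (− 1 ring H displaced by substituents)
  + CONH2 → C:1 H:2 O:1 N:1
Element totals:
  C: 5
  H: 5
  N: 1
  O: 2
Molecular formula: C5H5NO2.
  M = 5(12.011) + 5(1.008) + 14.007 + 2(15.999)
    = 60.055 + 5.040 + 14.007 + 31.998 = 111.100

111.10 g/mol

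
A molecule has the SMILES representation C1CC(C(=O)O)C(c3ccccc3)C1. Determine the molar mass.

190.24 g/mol

Atom tally by fragment:
  cyclopentane ring core → C:5 H:10
  (− 2 ring H displaced by substituents)
  + COOH → C:1 H:1 O:2
  + C6H5 → C:6 H:5
Element totals:
  C: 12
  H: 14
  O: 2
Molecular formula: C12H14O2.
  M = 12(12.011) + 14(1.008) + 2(15.999)
    = 144.132 + 14.112 + 31.998 = 190.242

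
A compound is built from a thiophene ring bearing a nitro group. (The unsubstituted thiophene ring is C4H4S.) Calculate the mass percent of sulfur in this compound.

Atom tally by fragment:
  thiophene ring core → C:4 H:4 S:1
  (− 1 ring H displaced by substituents)
  + NO2 → N:1 O:2
Element totals:
  C: 4
  H: 3
  N: 1
  O: 2
  S: 1
Molecular formula: C4H3NO2S.
Molar mass = 129.133 g/mol.
Mass from S: 1 × 32.06 = 32.060 g/mol.
%S = 32.060 / 129.133 × 100 = 24.83%.

24.83%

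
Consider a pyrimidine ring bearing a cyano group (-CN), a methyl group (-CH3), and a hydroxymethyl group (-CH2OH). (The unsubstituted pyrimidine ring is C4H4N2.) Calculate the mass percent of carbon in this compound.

Atom tally by fragment:
  pyrimidine ring core → C:4 H:4 N:2
  (− 3 ring H displaced by substituents)
  + CN → C:1 N:1
  + CH3 → C:1 H:3
  + CH2OH → C:1 H:3 O:1
Element totals:
  C: 7
  H: 7
  N: 3
  O: 1
Molecular formula: C7H7N3O.
Molar mass = 149.153 g/mol.
Mass from C: 7 × 12.011 = 84.077 g/mol.
%C = 84.077 / 149.153 × 100 = 56.37%.

56.37%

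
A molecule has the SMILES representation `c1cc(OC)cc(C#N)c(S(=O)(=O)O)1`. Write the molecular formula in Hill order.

C8H7NO4S

Atom tally by fragment:
  benzene ring core → C:6 H:6
  (− 3 ring H displaced by substituents)
  + OCH3 → C:1 H:3 O:1
  + CN → C:1 N:1
  + SO3H → S:1 O:3 H:1
Element totals:
  C: 8
  H: 7
  N: 1
  O: 4
  S: 1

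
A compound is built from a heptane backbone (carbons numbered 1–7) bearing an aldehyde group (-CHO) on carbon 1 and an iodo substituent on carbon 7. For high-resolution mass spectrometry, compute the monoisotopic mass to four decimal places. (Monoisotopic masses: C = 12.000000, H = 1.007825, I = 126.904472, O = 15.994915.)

Atom tally by fragment:
  OHCCH2 → C:2 H:3 O:1
  CH2 → C:1 H:2
  CH2 → C:1 H:2
  CH2 → C:1 H:2
  CH2 → C:1 H:2
  CH2 → C:1 H:2
  CH2I → C:1 H:2 I:1
Element totals:
  C: 8
  H: 15
  I: 1
  O: 1
Molecular formula: C8H15IO.
  M = 8(12.0) + 15(1.007825) + 126.904472 + 15.994915
    = 96.000000 + 15.117375 + 126.904472 + 15.994915 = 254.016762

254.0168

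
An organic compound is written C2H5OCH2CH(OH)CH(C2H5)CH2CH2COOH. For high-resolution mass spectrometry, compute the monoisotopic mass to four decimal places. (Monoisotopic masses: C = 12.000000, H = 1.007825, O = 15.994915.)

Element totals:
  C: 10
  H: 20
  O: 4
Molecular formula: C10H20O4.
  M = 10(12.0) + 20(1.007825) + 4(15.994915)
    = 120.000000 + 20.156500 + 63.979660 = 204.136160

204.1362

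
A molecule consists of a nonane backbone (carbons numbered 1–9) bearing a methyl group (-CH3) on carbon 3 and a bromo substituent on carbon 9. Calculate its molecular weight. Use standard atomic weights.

Atom tally by fragment:
  CH3 → C:1 H:3
  CH2 → C:1 H:2
  CH(CH3) → C:2 H:4
  CH2 → C:1 H:2
  CH2 → C:1 H:2
  CH2 → C:1 H:2
  CH2 → C:1 H:2
  CH2 → C:1 H:2
  CH2Br → C:1 H:2 Br:1
Element totals:
  C: 10
  H: 21
  Br: 1
Molecular formula: C10H21Br.
  M = 10(12.011) + 21(1.008) + 79.904
    = 120.110 + 21.168 + 79.904 = 221.182

221.18 g/mol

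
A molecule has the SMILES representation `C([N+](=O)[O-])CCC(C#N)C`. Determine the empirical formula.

Atom tally by fragment:
  O2NCH2 → C:1 H:2 N:1 O:2
  CH2 → C:1 H:2
  CH2 → C:1 H:2
  CH(CN) → C:2 H:1 N:1
  CH3 → C:1 H:3
Element totals:
  C: 6
  H: 10
  N: 2
  O: 2
Molecular formula: C6H10N2O2.
gcd of subscripts = 2; dividing each by 2:
  C: 6/2 = 3
  H: 10/2 = 5
  N: 2/2 = 1
  O: 2/2 = 1

C3H5NO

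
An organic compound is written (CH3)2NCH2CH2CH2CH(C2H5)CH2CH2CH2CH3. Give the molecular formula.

C12H27N

Element totals:
  C: 12
  H: 27
  N: 1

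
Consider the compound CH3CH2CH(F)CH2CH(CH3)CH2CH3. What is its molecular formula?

Atom tally by fragment:
  CH3 → C:1 H:3
  CH2 → C:1 H:2
  CH(F) → C:1 H:1 F:1
  CH2 → C:1 H:2
  CH(CH3) → C:2 H:4
  CH2 → C:1 H:2
  CH3 → C:1 H:3
Element totals:
  C: 8
  H: 17
  F: 1

C8H17F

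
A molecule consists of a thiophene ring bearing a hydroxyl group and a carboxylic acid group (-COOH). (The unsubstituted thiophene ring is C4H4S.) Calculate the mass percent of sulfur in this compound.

Atom tally by fragment:
  thiophene ring core → C:4 H:4 S:1
  (− 2 ring H displaced by substituents)
  + OH → O:1 H:1
  + COOH → C:1 H:1 O:2
Element totals:
  C: 5
  H: 4
  O: 3
  S: 1
Molecular formula: C5H4O3S.
Molar mass = 144.144 g/mol.
Mass from S: 1 × 32.06 = 32.060 g/mol.
%S = 32.060 / 144.144 × 100 = 22.24%.

22.24%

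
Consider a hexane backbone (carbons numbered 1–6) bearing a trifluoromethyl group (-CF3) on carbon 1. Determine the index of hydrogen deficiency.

0

Atom tally by fragment:
  F3CCH2 → C:2 H:2 F:3
  CH2 → C:1 H:2
  CH2 → C:1 H:2
  CH2 → C:1 H:2
  CH2 → C:1 H:2
  CH3 → C:1 H:3
Element totals:
  C: 7
  H: 13
  F: 3
Molecular formula: C7H13F3.
DoU = (2C + 2 + N − H − X) / 2 = (2·7 + 2 + 0 − 13 − 3) / 2 = 0.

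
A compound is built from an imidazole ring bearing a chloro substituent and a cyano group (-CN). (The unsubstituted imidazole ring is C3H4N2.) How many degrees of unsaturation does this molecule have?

Atom tally by fragment:
  imidazole ring core → C:3 H:4 N:2
  (− 2 ring H displaced by substituents)
  + Cl → Cl:1
  + CN → C:1 N:1
Element totals:
  C: 4
  H: 2
  Cl: 1
  N: 3
Molecular formula: C4H2ClN3.
DoU = (2C + 2 + N − H − X) / 2 = (2·4 + 2 + 3 − 2 − 1) / 2 = 5.

5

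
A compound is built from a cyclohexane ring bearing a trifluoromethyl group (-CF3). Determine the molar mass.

Atom tally by fragment:
  cyclohexane ring core → C:6 H:12
  (− 1 ring H displaced by substituents)
  + CF3 → C:1 F:3
Element totals:
  C: 7
  H: 11
  F: 3
Molecular formula: C7H11F3.
  M = 7(12.011) + 11(1.008) + 3(18.998)
    = 84.077 + 11.088 + 56.994 = 152.159

152.16 g/mol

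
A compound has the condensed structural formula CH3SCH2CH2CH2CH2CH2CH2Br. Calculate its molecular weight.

Atom tally by fragment:
  CH3SCH2 → C:2 H:5 S:1
  CH2 → C:1 H:2
  CH2 → C:1 H:2
  CH2 → C:1 H:2
  CH2 → C:1 H:2
  CH2Br → C:1 H:2 Br:1
Element totals:
  C: 7
  H: 15
  Br: 1
  S: 1
Molecular formula: C7H15BrS.
  M = 7(12.011) + 15(1.008) + 79.904 + 32.06
    = 84.077 + 15.120 + 79.904 + 32.060 = 211.161

211.16 g/mol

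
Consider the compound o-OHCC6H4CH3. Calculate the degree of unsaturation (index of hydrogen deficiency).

Element totals:
  C: 8
  H: 8
  O: 1
Molecular formula: C8H8O.
DoU = (2C + 2 + N − H − X) / 2 = (2·8 + 2 + 0 − 8 − 0) / 2 = 5.

5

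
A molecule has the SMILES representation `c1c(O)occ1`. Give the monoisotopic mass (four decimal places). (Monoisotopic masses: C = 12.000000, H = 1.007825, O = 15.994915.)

84.0211

Atom tally by fragment:
  furan ring core → C:4 H:4 O:1
  (− 1 ring H displaced by substituents)
  + OH → O:1 H:1
Element totals:
  C: 4
  H: 4
  O: 2
Molecular formula: C4H4O2.
  M = 4(12.0) + 4(1.007825) + 2(15.994915)
    = 48.000000 + 4.031300 + 31.989830 = 84.021130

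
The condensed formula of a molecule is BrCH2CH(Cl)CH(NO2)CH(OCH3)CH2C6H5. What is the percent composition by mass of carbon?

Element totals:
  C: 12
  H: 15
  Br: 1
  Cl: 1
  N: 1
  O: 3
Molecular formula: C12H15BrClNO3.
Molar mass = 336.610 g/mol.
Mass from C: 12 × 12.011 = 144.132 g/mol.
%C = 144.132 / 336.610 × 100 = 42.82%.

42.82%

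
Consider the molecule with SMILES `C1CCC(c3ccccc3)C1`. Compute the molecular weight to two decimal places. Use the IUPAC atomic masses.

146.23 g/mol

Atom tally by fragment:
  cyclopentane ring core → C:5 H:10
  (− 1 ring H displaced by substituents)
  + C6H5 → C:6 H:5
Element totals:
  C: 11
  H: 14
Molecular formula: C11H14.
  M = 11(12.011) + 14(1.008)
    = 132.121 + 14.112 = 146.233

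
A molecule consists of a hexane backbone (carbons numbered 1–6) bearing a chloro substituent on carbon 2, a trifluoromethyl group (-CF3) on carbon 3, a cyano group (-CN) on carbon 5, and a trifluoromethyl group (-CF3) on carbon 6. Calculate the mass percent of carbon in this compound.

Atom tally by fragment:
  CH3 → C:1 H:3
  CH(Cl) → C:1 H:1 Cl:1
  CH(CF3) → C:2 H:1 F:3
  CH2 → C:1 H:2
  CH(CN) → C:2 H:1 N:1
  CH2CF3 → C:2 H:2 F:3
Element totals:
  C: 9
  H: 10
  Cl: 1
  F: 6
  N: 1
Molecular formula: C9H10ClF6N.
Molar mass = 281.624 g/mol.
Mass from C: 9 × 12.011 = 108.099 g/mol.
%C = 108.099 / 281.624 × 100 = 38.38%.

38.38%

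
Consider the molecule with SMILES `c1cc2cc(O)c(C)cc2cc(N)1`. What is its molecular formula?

Atom tally by fragment:
  naphthalene ring system core → C:10 H:8
  (− 3 ring H displaced by substituents)
  + OH → O:1 H:1
  + CH3 → C:1 H:3
  + NH2 → N:1 H:2
Element totals:
  C: 11
  H: 11
  N: 1
  O: 1

C11H11NO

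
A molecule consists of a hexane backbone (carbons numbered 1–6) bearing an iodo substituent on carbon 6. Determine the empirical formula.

C6H13I

Atom tally by fragment:
  CH3 → C:1 H:3
  CH2 → C:1 H:2
  CH2 → C:1 H:2
  CH2 → C:1 H:2
  CH2 → C:1 H:2
  CH2I → C:1 H:2 I:1
Element totals:
  C: 6
  H: 13
  I: 1
Molecular formula: C6H13I.
gcd of subscripts (6, 13, 1) = 1, so the empirical formula equals the molecular formula.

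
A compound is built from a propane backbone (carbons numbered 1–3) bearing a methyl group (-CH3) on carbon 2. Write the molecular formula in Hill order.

Atom tally by fragment:
  CH3 → C:1 H:3
  CH(CH3) → C:2 H:4
  CH3 → C:1 H:3
Element totals:
  C: 4
  H: 10

C4H10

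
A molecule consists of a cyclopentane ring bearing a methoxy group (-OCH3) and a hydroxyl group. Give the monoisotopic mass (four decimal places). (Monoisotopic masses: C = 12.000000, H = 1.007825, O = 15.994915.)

116.0837

Atom tally by fragment:
  cyclopentane ring core → C:5 H:10
  (− 2 ring H displaced by substituents)
  + OCH3 → C:1 H:3 O:1
  + OH → O:1 H:1
Element totals:
  C: 6
  H: 12
  O: 2
Molecular formula: C6H12O2.
  M = 6(12.0) + 12(1.007825) + 2(15.994915)
    = 72.000000 + 12.093900 + 31.989830 = 116.083730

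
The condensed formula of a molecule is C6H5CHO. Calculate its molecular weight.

106.12 g/mol

Atom tally by fragment:
  benzene ring core → C:6 H:6
  (− 1 ring H displaced by substituents)
  + CHO → C:1 H:1 O:1
Element totals:
  C: 7
  H: 6
  O: 1
Molecular formula: C7H6O.
  M = 7(12.011) + 6(1.008) + 15.999
    = 84.077 + 6.048 + 15.999 = 106.124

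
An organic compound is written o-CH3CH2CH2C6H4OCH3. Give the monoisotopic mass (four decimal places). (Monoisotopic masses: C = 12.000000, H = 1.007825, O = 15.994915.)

Element totals:
  C: 10
  H: 14
  O: 1
Molecular formula: C10H14O.
  M = 10(12.0) + 14(1.007825) + 15.994915
    = 120.000000 + 14.109550 + 15.994915 = 150.104465

150.1045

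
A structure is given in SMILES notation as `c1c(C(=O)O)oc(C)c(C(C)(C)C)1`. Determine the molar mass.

182.22 g/mol

Atom tally by fragment:
  furan ring core → C:4 H:4 O:1
  (− 3 ring H displaced by substituents)
  + COOH → C:1 H:1 O:2
  + CH3 → C:1 H:3
  + C(CH3)3 → C:4 H:9
Element totals:
  C: 10
  H: 14
  O: 3
Molecular formula: C10H14O3.
  M = 10(12.011) + 14(1.008) + 3(15.999)
    = 120.110 + 14.112 + 47.997 = 182.219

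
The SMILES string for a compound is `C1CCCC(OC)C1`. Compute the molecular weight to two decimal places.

Atom tally by fragment:
  cyclohexane ring core → C:6 H:12
  (− 1 ring H displaced by substituents)
  + OCH3 → C:1 H:3 O:1
Element totals:
  C: 7
  H: 14
  O: 1
Molecular formula: C7H14O.
  M = 7(12.011) + 14(1.008) + 15.999
    = 84.077 + 14.112 + 15.999 = 114.188

114.19 g/mol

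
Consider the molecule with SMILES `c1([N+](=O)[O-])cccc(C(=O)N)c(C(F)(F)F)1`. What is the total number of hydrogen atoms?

Atom tally by fragment:
  benzene ring core → C:6 H:6
  (− 3 ring H displaced by substituents)
  + NO2 → N:1 O:2
  + CONH2 → C:1 H:2 O:1 N:1
  + CF3 → C:1 F:3
Element totals:
  C: 8
  H: 5
  F: 3
  N: 2
  O: 3

5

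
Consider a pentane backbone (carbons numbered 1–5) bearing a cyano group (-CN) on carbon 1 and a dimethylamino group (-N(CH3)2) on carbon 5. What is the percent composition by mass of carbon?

Atom tally by fragment:
  NCCH2 → C:2 H:2 N:1
  CH2 → C:1 H:2
  CH2 → C:1 H:2
  CH2 → C:1 H:2
  CH2N(CH3)2 → C:3 H:8 N:1
Element totals:
  C: 8
  H: 16
  N: 2
Molecular formula: C8H16N2.
Molar mass = 140.230 g/mol.
Mass from C: 8 × 12.011 = 96.088 g/mol.
%C = 96.088 / 140.230 × 100 = 68.52%.

68.52%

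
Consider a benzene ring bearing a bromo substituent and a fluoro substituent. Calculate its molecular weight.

175.00 g/mol

Atom tally by fragment:
  benzene ring core → C:6 H:6
  (− 2 ring H displaced by substituents)
  + Br → Br:1
  + F → F:1
Element totals:
  C: 6
  H: 4
  Br: 1
  F: 1
Molecular formula: C6H4BrF.
  M = 6(12.011) + 4(1.008) + 79.904 + 18.998
    = 72.066 + 4.032 + 79.904 + 18.998 = 175.000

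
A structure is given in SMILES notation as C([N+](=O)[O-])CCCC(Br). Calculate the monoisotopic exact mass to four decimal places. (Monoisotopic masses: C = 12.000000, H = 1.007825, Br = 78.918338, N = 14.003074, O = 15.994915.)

Atom tally by fragment:
  O2NCH2 → C:1 H:2 N:1 O:2
  CH2 → C:1 H:2
  CH2 → C:1 H:2
  CH2 → C:1 H:2
  CH2Br → C:1 H:2 Br:1
Element totals:
  C: 5
  H: 10
  Br: 1
  N: 1
  O: 2
Molecular formula: C5H10BrNO2.
  M = 5(12.0) + 10(1.007825) + 78.918338 + 14.003074 + 2(15.994915)
    = 60.000000 + 10.078250 + 78.918338 + 14.003074 + 31.989830 = 194.989492

194.9895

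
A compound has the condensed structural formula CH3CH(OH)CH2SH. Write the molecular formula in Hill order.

Element totals:
  C: 3
  H: 8
  O: 1
  S: 1

C3H8OS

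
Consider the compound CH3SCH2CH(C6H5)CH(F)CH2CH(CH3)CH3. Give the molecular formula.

C14H21FS

Element totals:
  C: 14
  H: 21
  F: 1
  S: 1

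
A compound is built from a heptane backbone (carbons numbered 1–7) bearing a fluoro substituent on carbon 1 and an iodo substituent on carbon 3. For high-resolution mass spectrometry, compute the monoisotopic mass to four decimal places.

Atom tally by fragment:
  FCH2 → C:1 H:2 F:1
  CH2 → C:1 H:2
  CH(I) → C:1 H:1 I:1
  CH2 → C:1 H:2
  CH2 → C:1 H:2
  CH2 → C:1 H:2
  CH3 → C:1 H:3
Element totals:
  C: 7
  H: 14
  F: 1
  I: 1
Molecular formula: C7H14FI.
  M = 7(12.0) + 14(1.007825) + 18.998403 + 126.904472
    = 84.000000 + 14.109550 + 18.998403 + 126.904472 = 244.012425

244.0124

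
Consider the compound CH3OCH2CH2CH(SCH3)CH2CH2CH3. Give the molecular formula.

Element totals:
  C: 8
  H: 18
  O: 1
  S: 1

C8H18OS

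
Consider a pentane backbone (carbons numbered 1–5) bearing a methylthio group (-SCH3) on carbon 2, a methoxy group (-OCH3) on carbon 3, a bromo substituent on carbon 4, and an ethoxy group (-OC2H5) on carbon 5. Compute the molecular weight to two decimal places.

Atom tally by fragment:
  CH3 → C:1 H:3
  CH(SCH3) → C:2 H:4 S:1
  CH(OCH3) → C:2 H:4 O:1
  CH(Br) → C:1 H:1 Br:1
  CH2OC2H5 → C:3 H:7 O:1
Element totals:
  C: 9
  H: 19
  Br: 1
  O: 2
  S: 1
Molecular formula: C9H19BrO2S.
  M = 9(12.011) + 19(1.008) + 79.904 + 2(15.999) + 32.06
    = 108.099 + 19.152 + 79.904 + 31.998 + 32.060 = 271.213

271.21 g/mol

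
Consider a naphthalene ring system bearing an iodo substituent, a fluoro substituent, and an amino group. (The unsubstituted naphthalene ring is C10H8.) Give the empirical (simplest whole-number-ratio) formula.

Atom tally by fragment:
  naphthalene ring system core → C:10 H:8
  (− 3 ring H displaced by substituents)
  + I → I:1
  + F → F:1
  + NH2 → N:1 H:2
Element totals:
  C: 10
  H: 7
  F: 1
  I: 1
  N: 1
Molecular formula: C10H7FIN.
gcd of subscripts (10, 1, 7, 1, 1) = 1, so the empirical formula equals the molecular formula.

C10H7FIN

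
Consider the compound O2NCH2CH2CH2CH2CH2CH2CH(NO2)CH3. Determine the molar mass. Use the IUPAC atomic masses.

204.23 g/mol

Atom tally by fragment:
  O2NCH2 → C:1 H:2 N:1 O:2
  CH2 → C:1 H:2
  CH2 → C:1 H:2
  CH2 → C:1 H:2
  CH2 → C:1 H:2
  CH2 → C:1 H:2
  CH(NO2) → C:1 H:1 N:1 O:2
  CH3 → C:1 H:3
Element totals:
  C: 8
  H: 16
  N: 2
  O: 4
Molecular formula: C8H16N2O4.
  M = 8(12.011) + 16(1.008) + 2(14.007) + 4(15.999)
    = 96.088 + 16.128 + 28.014 + 63.996 = 204.226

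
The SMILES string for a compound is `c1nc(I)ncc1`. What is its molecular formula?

Atom tally by fragment:
  pyrimidine ring core → C:4 H:4 N:2
  (− 1 ring H displaced by substituents)
  + I → I:1
Element totals:
  C: 4
  H: 3
  I: 1
  N: 2

C4H3IN2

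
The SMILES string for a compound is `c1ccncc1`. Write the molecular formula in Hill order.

Atom tally by fragment:
  pyridine ring core → C:5 H:5 N:1
Element totals:
  C: 5
  H: 5
  N: 1

C5H5N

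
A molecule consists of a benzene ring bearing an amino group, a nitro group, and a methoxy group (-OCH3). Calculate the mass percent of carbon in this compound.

Atom tally by fragment:
  benzene ring core → C:6 H:6
  (− 3 ring H displaced by substituents)
  + NH2 → N:1 H:2
  + NO2 → N:1 O:2
  + OCH3 → C:1 H:3 O:1
Element totals:
  C: 7
  H: 8
  N: 2
  O: 3
Molecular formula: C7H8N2O3.
Molar mass = 168.152 g/mol.
Mass from C: 7 × 12.011 = 84.077 g/mol.
%C = 84.077 / 168.152 × 100 = 50.00%.

50.00%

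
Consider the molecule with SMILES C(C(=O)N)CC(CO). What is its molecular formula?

C5H11NO2

Atom tally by fragment:
  H2NOCCH2 → C:2 H:4 O:1 N:1
  CH2 → C:1 H:2
  CH2CH2OH → C:2 H:5 O:1
Element totals:
  C: 5
  H: 11
  N: 1
  O: 2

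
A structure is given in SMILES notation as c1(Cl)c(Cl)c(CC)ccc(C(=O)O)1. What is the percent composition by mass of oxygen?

Atom tally by fragment:
  benzene ring core → C:6 H:6
  (− 4 ring H displaced by substituents)
  + Cl → Cl:1
  + Cl → Cl:1
  + C2H5 → C:2 H:5
  + COOH → C:1 H:1 O:2
Element totals:
  C: 9
  H: 8
  Cl: 2
  O: 2
Molecular formula: C9H8Cl2O2.
Molar mass = 219.061 g/mol.
Mass from O: 2 × 15.999 = 31.998 g/mol.
%O = 31.998 / 219.061 × 100 = 14.61%.

14.61%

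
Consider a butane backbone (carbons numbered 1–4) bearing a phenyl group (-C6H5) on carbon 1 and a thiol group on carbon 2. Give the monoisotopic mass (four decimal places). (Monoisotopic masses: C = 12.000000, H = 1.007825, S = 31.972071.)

166.0816

Atom tally by fragment:
  C6H5CH2 → C:7 H:7
  CH(SH) → C:1 H:2 S:1
  CH2 → C:1 H:2
  CH3 → C:1 H:3
Element totals:
  C: 10
  H: 14
  S: 1
Molecular formula: C10H14S.
  M = 10(12.0) + 14(1.007825) + 31.972071
    = 120.000000 + 14.109550 + 31.972071 = 166.081621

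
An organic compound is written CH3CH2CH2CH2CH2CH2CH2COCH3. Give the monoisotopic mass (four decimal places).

142.1358

Element totals:
  C: 9
  H: 18
  O: 1
Molecular formula: C9H18O.
  M = 9(12.0) + 18(1.007825) + 15.994915
    = 108.000000 + 18.140850 + 15.994915 = 142.135765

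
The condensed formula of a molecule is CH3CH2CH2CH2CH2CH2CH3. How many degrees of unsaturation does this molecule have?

0

Atom tally by fragment:
  CH3 → C:1 H:3
  CH2 → C:1 H:2
  CH2 → C:1 H:2
  CH2 → C:1 H:2
  CH2 → C:1 H:2
  CH2 → C:1 H:2
  CH3 → C:1 H:3
Element totals:
  C: 7
  H: 16
Molecular formula: C7H16.
DoU = (2C + 2 + N − H − X) / 2 = (2·7 + 2 + 0 − 16 − 0) / 2 = 0.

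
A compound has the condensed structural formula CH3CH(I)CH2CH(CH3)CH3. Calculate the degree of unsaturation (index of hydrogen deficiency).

0

Atom tally by fragment:
  CH3 → C:1 H:3
  CH(I) → C:1 H:1 I:1
  CH2 → C:1 H:2
  CH(CH3) → C:2 H:4
  CH3 → C:1 H:3
Element totals:
  C: 6
  H: 13
  I: 1
Molecular formula: C6H13I.
DoU = (2C + 2 + N − H − X) / 2 = (2·6 + 2 + 0 − 13 − 1) / 2 = 0.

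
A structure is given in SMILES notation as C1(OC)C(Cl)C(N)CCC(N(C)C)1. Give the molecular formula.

C9H19ClN2O

Atom tally by fragment:
  cyclohexane ring core → C:6 H:12
  (− 4 ring H displaced by substituents)
  + OCH3 → C:1 H:3 O:1
  + Cl → Cl:1
  + NH2 → N:1 H:2
  + N(CH3)2 → N:1 C:2 H:6
Element totals:
  C: 9
  H: 19
  Cl: 1
  N: 2
  O: 1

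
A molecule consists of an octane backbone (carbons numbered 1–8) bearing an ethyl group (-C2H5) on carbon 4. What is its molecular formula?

Atom tally by fragment:
  CH3 → C:1 H:3
  CH2 → C:1 H:2
  CH2 → C:1 H:2
  CH(C2H5) → C:3 H:6
  CH2 → C:1 H:2
  CH2 → C:1 H:2
  CH2 → C:1 H:2
  CH3 → C:1 H:3
Element totals:
  C: 10
  H: 22

C10H22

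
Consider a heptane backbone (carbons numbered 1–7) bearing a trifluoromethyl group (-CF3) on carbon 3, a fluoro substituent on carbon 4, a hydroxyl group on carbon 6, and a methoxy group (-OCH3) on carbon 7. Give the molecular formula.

C9H16F4O2

Atom tally by fragment:
  CH3 → C:1 H:3
  CH2 → C:1 H:2
  CH(CF3) → C:2 H:1 F:3
  CH(F) → C:1 H:1 F:1
  CH2 → C:1 H:2
  CH(OH) → C:1 H:2 O:1
  CH2OCH3 → C:2 H:5 O:1
Element totals:
  C: 9
  H: 16
  F: 4
  O: 2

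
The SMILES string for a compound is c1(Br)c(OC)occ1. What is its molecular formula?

C5H5BrO2

Atom tally by fragment:
  furan ring core → C:4 H:4 O:1
  (− 2 ring H displaced by substituents)
  + Br → Br:1
  + OCH3 → C:1 H:3 O:1
Element totals:
  C: 5
  H: 5
  Br: 1
  O: 2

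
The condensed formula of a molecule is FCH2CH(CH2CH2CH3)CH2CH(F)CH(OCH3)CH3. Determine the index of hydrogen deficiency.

0

Atom tally by fragment:
  FCH2 → C:1 H:2 F:1
  CH(CH2CH2CH3) → C:4 H:8
  CH2 → C:1 H:2
  CH(F) → C:1 H:1 F:1
  CH(OCH3) → C:2 H:4 O:1
  CH3 → C:1 H:3
Element totals:
  C: 10
  H: 20
  F: 2
  O: 1
Molecular formula: C10H20F2O.
DoU = (2C + 2 + N − H − X) / 2 = (2·10 + 2 + 0 − 20 − 2) / 2 = 0.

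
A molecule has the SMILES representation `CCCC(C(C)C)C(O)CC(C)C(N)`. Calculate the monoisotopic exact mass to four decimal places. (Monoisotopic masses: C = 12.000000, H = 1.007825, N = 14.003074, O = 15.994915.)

Atom tally by fragment:
  CH3 → C:1 H:3
  CH2 → C:1 H:2
  CH2 → C:1 H:2
  CH(CH(CH3)2) → C:4 H:8
  CH(OH) → C:1 H:2 O:1
  CH2 → C:1 H:2
  CH(CH3) → C:2 H:4
  CH2NH2 → C:1 H:4 N:1
Element totals:
  C: 12
  H: 27
  N: 1
  O: 1
Molecular formula: C12H27NO.
  M = 12(12.0) + 27(1.007825) + 14.003074 + 15.994915
    = 144.000000 + 27.211275 + 14.003074 + 15.994915 = 201.209264

201.2093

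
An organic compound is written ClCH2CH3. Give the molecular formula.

C2H5Cl

Atom tally by fragment:
  ClCH2 → C:1 H:2 Cl:1
  CH3 → C:1 H:3
Element totals:
  C: 2
  H: 5
  Cl: 1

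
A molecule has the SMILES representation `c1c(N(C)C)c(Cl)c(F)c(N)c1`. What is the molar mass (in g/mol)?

188.63 g/mol

Atom tally by fragment:
  benzene ring core → C:6 H:6
  (− 4 ring H displaced by substituents)
  + N(CH3)2 → N:1 C:2 H:6
  + Cl → Cl:1
  + F → F:1
  + NH2 → N:1 H:2
Element totals:
  C: 8
  H: 10
  Cl: 1
  F: 1
  N: 2
Molecular formula: C8H10ClFN2.
  M = 8(12.011) + 10(1.008) + 35.45 + 18.998 + 2(14.007)
    = 96.088 + 10.080 + 35.450 + 18.998 + 28.014 = 188.630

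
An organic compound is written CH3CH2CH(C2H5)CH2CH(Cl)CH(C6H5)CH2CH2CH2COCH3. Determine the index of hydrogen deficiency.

5

Element totals:
  C: 19
  H: 29
  Cl: 1
  O: 1
Molecular formula: C19H29ClO.
DoU = (2C + 2 + N − H − X) / 2 = (2·19 + 2 + 0 − 29 − 1) / 2 = 5.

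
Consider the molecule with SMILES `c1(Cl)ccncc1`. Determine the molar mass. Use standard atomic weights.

113.54 g/mol

Atom tally by fragment:
  pyridine ring core → C:5 H:5 N:1
  (− 1 ring H displaced by substituents)
  + Cl → Cl:1
Element totals:
  C: 5
  H: 4
  Cl: 1
  N: 1
Molecular formula: C5H4ClN.
  M = 5(12.011) + 4(1.008) + 35.45 + 14.007
    = 60.055 + 4.032 + 35.450 + 14.007 = 113.544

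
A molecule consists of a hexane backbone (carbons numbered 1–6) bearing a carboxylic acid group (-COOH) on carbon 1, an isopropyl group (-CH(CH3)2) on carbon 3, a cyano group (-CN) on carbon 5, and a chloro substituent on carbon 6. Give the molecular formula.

Atom tally by fragment:
  HOOCCH2 → C:2 H:3 O:2
  CH2 → C:1 H:2
  CH(CH(CH3)2) → C:4 H:8
  CH2 → C:1 H:2
  CH(CN) → C:2 H:1 N:1
  CH2Cl → C:1 H:2 Cl:1
Element totals:
  C: 11
  H: 18
  Cl: 1
  N: 1
  O: 2

C11H18ClNO2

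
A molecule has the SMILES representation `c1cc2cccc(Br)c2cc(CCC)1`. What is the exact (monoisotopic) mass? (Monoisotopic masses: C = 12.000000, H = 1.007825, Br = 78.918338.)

248.0201

Atom tally by fragment:
  naphthalene ring system core → C:10 H:8
  (− 2 ring H displaced by substituents)
  + Br → Br:1
  + CH2CH2CH3 → C:3 H:7
Element totals:
  C: 13
  H: 13
  Br: 1
Molecular formula: C13H13Br.
  M = 13(12.0) + 13(1.007825) + 78.918338
    = 156.000000 + 13.101725 + 78.918338 = 248.020063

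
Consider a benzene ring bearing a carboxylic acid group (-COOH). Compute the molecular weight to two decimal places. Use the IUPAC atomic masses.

122.12 g/mol

Atom tally by fragment:
  benzene ring core → C:6 H:6
  (− 1 ring H displaced by substituents)
  + COOH → C:1 H:1 O:2
Element totals:
  C: 7
  H: 6
  O: 2
Molecular formula: C7H6O2.
  M = 7(12.011) + 6(1.008) + 2(15.999)
    = 84.077 + 6.048 + 31.998 = 122.123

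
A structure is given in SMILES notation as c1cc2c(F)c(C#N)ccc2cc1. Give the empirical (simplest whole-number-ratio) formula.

Atom tally by fragment:
  naphthalene ring system core → C:10 H:8
  (− 2 ring H displaced by substituents)
  + F → F:1
  + CN → C:1 N:1
Element totals:
  C: 11
  H: 6
  F: 1
  N: 1
Molecular formula: C11H6FN.
gcd of subscripts (11, 1, 6, 1) = 1, so the empirical formula equals the molecular formula.

C11H6FN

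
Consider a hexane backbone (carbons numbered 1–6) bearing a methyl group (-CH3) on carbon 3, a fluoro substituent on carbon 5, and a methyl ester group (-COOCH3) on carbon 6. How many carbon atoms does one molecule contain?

Atom tally by fragment:
  CH3 → C:1 H:3
  CH2 → C:1 H:2
  CH(CH3) → C:2 H:4
  CH2 → C:1 H:2
  CH(F) → C:1 H:1 F:1
  CH2COOCH3 → C:3 H:5 O:2
Element totals:
  C: 9
  H: 17
  F: 1
  O: 2

9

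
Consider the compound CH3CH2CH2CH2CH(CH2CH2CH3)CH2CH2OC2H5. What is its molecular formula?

Atom tally by fragment:
  CH3 → C:1 H:3
  CH2 → C:1 H:2
  CH2 → C:1 H:2
  CH2 → C:1 H:2
  CH(CH2CH2CH3) → C:4 H:8
  CH2 → C:1 H:2
  CH2OC2H5 → C:3 H:7 O:1
Element totals:
  C: 12
  H: 26
  O: 1

C12H26O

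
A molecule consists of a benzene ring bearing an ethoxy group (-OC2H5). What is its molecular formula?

C8H10O

Atom tally by fragment:
  benzene ring core → C:6 H:6
  (− 1 ring H displaced by substituents)
  + OC2H5 → C:2 H:5 O:1
Element totals:
  C: 8
  H: 10
  O: 1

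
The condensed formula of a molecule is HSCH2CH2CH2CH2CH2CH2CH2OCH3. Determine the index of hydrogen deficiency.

0

Atom tally by fragment:
  HSCH2 → C:1 H:3 S:1
  CH2 → C:1 H:2
  CH2 → C:1 H:2
  CH2 → C:1 H:2
  CH2 → C:1 H:2
  CH2 → C:1 H:2
  CH2OCH3 → C:2 H:5 O:1
Element totals:
  C: 8
  H: 18
  O: 1
  S: 1
Molecular formula: C8H18OS.
DoU = (2C + 2 + N − H − X) / 2 = (2·8 + 2 + 0 − 18 − 0) / 2 = 0.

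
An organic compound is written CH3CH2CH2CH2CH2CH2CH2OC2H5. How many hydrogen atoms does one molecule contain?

20

Atom tally by fragment:
  CH3 → C:1 H:3
  CH2 → C:1 H:2
  CH2 → C:1 H:2
  CH2 → C:1 H:2
  CH2 → C:1 H:2
  CH2 → C:1 H:2
  CH2OC2H5 → C:3 H:7 O:1
Element totals:
  C: 9
  H: 20
  O: 1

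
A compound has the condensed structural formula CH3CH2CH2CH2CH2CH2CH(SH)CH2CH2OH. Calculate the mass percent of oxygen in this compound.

9.07%

Atom tally by fragment:
  CH3 → C:1 H:3
  CH2 → C:1 H:2
  CH2 → C:1 H:2
  CH2 → C:1 H:2
  CH2 → C:1 H:2
  CH2 → C:1 H:2
  CH(SH) → C:1 H:2 S:1
  CH2CH2OH → C:2 H:5 O:1
Element totals:
  C: 9
  H: 20
  O: 1
  S: 1
Molecular formula: C9H20OS.
Molar mass = 176.318 g/mol.
Mass from O: 1 × 15.999 = 15.999 g/mol.
%O = 15.999 / 176.318 × 100 = 9.07%.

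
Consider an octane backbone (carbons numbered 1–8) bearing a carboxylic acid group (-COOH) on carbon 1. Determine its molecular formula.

Atom tally by fragment:
  HOOCCH2 → C:2 H:3 O:2
  CH2 → C:1 H:2
  CH2 → C:1 H:2
  CH2 → C:1 H:2
  CH2 → C:1 H:2
  CH2 → C:1 H:2
  CH2 → C:1 H:2
  CH3 → C:1 H:3
Element totals:
  C: 9
  H: 18
  O: 2

C9H18O2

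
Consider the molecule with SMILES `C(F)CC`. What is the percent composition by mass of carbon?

58.04%

Atom tally by fragment:
  FCH2 → C:1 H:2 F:1
  CH2 → C:1 H:2
  CH3 → C:1 H:3
Element totals:
  C: 3
  H: 7
  F: 1
Molecular formula: C3H7F.
Molar mass = 62.087 g/mol.
Mass from C: 3 × 12.011 = 36.033 g/mol.
%C = 36.033 / 62.087 × 100 = 58.04%.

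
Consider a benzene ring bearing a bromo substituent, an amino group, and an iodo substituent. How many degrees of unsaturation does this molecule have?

Atom tally by fragment:
  benzene ring core → C:6 H:6
  (− 3 ring H displaced by substituents)
  + Br → Br:1
  + NH2 → N:1 H:2
  + I → I:1
Element totals:
  C: 6
  H: 5
  Br: 1
  I: 1
  N: 1
Molecular formula: C6H5BrIN.
DoU = (2C + 2 + N − H − X) / 2 = (2·6 + 2 + 1 − 5 − 2) / 2 = 4.

4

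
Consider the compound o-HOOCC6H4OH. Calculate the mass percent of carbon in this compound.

Atom tally by fragment:
  benzene ring core → C:6 H:6
  (− 2 ring H displaced by substituents)
  + COOH → C:1 H:1 O:2
  + OH → O:1 H:1
Element totals:
  C: 7
  H: 6
  O: 3
Molecular formula: C7H6O3.
Molar mass = 138.122 g/mol.
Mass from C: 7 × 12.011 = 84.077 g/mol.
%C = 84.077 / 138.122 × 100 = 60.87%.

60.87%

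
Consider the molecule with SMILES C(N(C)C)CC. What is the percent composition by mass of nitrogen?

Atom tally by fragment:
  (CH3)2NCH2 → C:3 H:8 N:1
  CH2 → C:1 H:2
  CH3 → C:1 H:3
Element totals:
  C: 5
  H: 13
  N: 1
Molecular formula: C5H13N.
Molar mass = 87.166 g/mol.
Mass from N: 1 × 14.007 = 14.007 g/mol.
%N = 14.007 / 87.166 × 100 = 16.07%.

16.07%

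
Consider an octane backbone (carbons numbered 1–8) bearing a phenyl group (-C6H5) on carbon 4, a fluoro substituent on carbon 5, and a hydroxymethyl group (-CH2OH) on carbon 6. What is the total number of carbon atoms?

Atom tally by fragment:
  CH3 → C:1 H:3
  CH2 → C:1 H:2
  CH2 → C:1 H:2
  CH(C6H5) → C:7 H:6
  CH(F) → C:1 H:1 F:1
  CH(CH2OH) → C:2 H:4 O:1
  CH2 → C:1 H:2
  CH3 → C:1 H:3
Element totals:
  C: 15
  H: 23
  F: 1
  O: 1

15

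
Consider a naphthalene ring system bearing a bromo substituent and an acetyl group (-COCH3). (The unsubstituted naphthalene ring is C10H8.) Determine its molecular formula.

C12H9BrO

Atom tally by fragment:
  naphthalene ring system core → C:10 H:8
  (− 2 ring H displaced by substituents)
  + Br → Br:1
  + COCH3 → C:2 H:3 O:1
Element totals:
  C: 12
  H: 9
  Br: 1
  O: 1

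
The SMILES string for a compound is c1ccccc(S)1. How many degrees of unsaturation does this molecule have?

4

Atom tally by fragment:
  benzene ring core → C:6 H:6
  (− 1 ring H displaced by substituents)
  + SH → S:1 H:1
Element totals:
  C: 6
  H: 6
  S: 1
Molecular formula: C6H6S.
DoU = (2C + 2 + N − H − X) / 2 = (2·6 + 2 + 0 − 6 − 0) / 2 = 4.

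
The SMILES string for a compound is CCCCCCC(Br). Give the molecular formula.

Atom tally by fragment:
  CH3 → C:1 H:3
  CH2 → C:1 H:2
  CH2 → C:1 H:2
  CH2 → C:1 H:2
  CH2 → C:1 H:2
  CH2 → C:1 H:2
  CH2Br → C:1 H:2 Br:1
Element totals:
  C: 7
  H: 15
  Br: 1

C7H15Br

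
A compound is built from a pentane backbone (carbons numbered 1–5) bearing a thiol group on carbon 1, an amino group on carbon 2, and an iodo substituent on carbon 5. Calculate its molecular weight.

Atom tally by fragment:
  HSCH2 → C:1 H:3 S:1
  CH(NH2) → C:1 H:3 N:1
  CH2 → C:1 H:2
  CH2 → C:1 H:2
  CH2I → C:1 H:2 I:1
Element totals:
  C: 5
  H: 12
  I: 1
  N: 1
  S: 1
Molecular formula: C5H12INS.
  M = 5(12.011) + 12(1.008) + 126.904 + 14.007 + 32.06
    = 60.055 + 12.096 + 126.904 + 14.007 + 32.060 = 245.122

245.12 g/mol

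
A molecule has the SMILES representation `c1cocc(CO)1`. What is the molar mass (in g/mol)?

98.10 g/mol

Atom tally by fragment:
  furan ring core → C:4 H:4 O:1
  (− 1 ring H displaced by substituents)
  + CH2OH → C:1 H:3 O:1
Element totals:
  C: 5
  H: 6
  O: 2
Molecular formula: C5H6O2.
  M = 5(12.011) + 6(1.008) + 2(15.999)
    = 60.055 + 6.048 + 31.998 = 98.101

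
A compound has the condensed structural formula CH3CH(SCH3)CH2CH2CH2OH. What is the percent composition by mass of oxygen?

11.92%

Atom tally by fragment:
  CH3 → C:1 H:3
  CH(SCH3) → C:2 H:4 S:1
  CH2 → C:1 H:2
  CH2 → C:1 H:2
  CH2OH → C:1 H:3 O:1
Element totals:
  C: 6
  H: 14
  O: 1
  S: 1
Molecular formula: C6H14OS.
Molar mass = 134.237 g/mol.
Mass from O: 1 × 15.999 = 15.999 g/mol.
%O = 15.999 / 134.237 × 100 = 11.92%.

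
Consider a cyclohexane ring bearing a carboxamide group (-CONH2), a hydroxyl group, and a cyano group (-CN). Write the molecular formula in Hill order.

C8H12N2O2

Atom tally by fragment:
  cyclohexane ring core → C:6 H:12
  (− 3 ring H displaced by substituents)
  + CONH2 → C:1 H:2 O:1 N:1
  + OH → O:1 H:1
  + CN → C:1 N:1
Element totals:
  C: 8
  H: 12
  N: 2
  O: 2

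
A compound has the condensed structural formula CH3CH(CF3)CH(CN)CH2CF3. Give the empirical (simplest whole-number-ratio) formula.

C7H7F6N

Atom tally by fragment:
  CH3 → C:1 H:3
  CH(CF3) → C:2 H:1 F:3
  CH(CN) → C:2 H:1 N:1
  CH2CF3 → C:2 H:2 F:3
Element totals:
  C: 7
  H: 7
  F: 6
  N: 1
Molecular formula: C7H7F6N.
gcd of subscripts (7, 6, 7, 1) = 1, so the empirical formula equals the molecular formula.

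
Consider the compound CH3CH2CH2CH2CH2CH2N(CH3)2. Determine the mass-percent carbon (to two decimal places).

Element totals:
  C: 8
  H: 19
  N: 1
Molecular formula: C8H19N.
Molar mass = 129.247 g/mol.
Mass from C: 8 × 12.011 = 96.088 g/mol.
%C = 96.088 / 129.247 × 100 = 74.34%.

74.34%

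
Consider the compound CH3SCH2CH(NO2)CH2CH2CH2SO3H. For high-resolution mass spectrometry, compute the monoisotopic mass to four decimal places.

Atom tally by fragment:
  CH3SCH2 → C:2 H:5 S:1
  CH(NO2) → C:1 H:1 N:1 O:2
  CH2 → C:1 H:2
  CH2 → C:1 H:2
  CH2SO3H → C:1 H:3 S:1 O:3
Element totals:
  C: 6
  H: 13
  N: 1
  O: 5
  S: 2
Molecular formula: C6H13NO5S2.
  M = 6(12.0) + 13(1.007825) + 14.003074 + 5(15.994915) + 2(31.972071)
    = 72.000000 + 13.101725 + 14.003074 + 79.974575 + 63.944142 = 243.023516

243.0235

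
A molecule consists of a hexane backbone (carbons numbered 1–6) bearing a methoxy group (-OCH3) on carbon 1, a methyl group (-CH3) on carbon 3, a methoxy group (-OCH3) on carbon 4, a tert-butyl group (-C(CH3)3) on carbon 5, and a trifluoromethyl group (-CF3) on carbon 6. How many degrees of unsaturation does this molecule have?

0

Atom tally by fragment:
  CH3OCH2 → C:2 H:5 O:1
  CH2 → C:1 H:2
  CH(CH3) → C:2 H:4
  CH(OCH3) → C:2 H:4 O:1
  CH(C(CH3)3) → C:5 H:10
  CH2CF3 → C:2 H:2 F:3
Element totals:
  C: 14
  H: 27
  F: 3
  O: 2
Molecular formula: C14H27F3O2.
DoU = (2C + 2 + N − H − X) / 2 = (2·14 + 2 + 0 − 27 − 3) / 2 = 0.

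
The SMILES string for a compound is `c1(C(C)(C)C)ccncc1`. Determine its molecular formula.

C9H13N

Atom tally by fragment:
  pyridine ring core → C:5 H:5 N:1
  (− 1 ring H displaced by substituents)
  + C(CH3)3 → C:4 H:9
Element totals:
  C: 9
  H: 13
  N: 1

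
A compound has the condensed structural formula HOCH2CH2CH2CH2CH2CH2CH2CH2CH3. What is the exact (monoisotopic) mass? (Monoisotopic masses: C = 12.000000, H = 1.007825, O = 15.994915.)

Atom tally by fragment:
  HOCH2CH2 → C:2 H:5 O:1
  CH2 → C:1 H:2
  CH2 → C:1 H:2
  CH2 → C:1 H:2
  CH2 → C:1 H:2
  CH2 → C:1 H:2
  CH2 → C:1 H:2
  CH3 → C:1 H:3
Element totals:
  C: 9
  H: 20
  O: 1
Molecular formula: C9H20O.
  M = 9(12.0) + 20(1.007825) + 15.994915
    = 108.000000 + 20.156500 + 15.994915 = 144.151415

144.1514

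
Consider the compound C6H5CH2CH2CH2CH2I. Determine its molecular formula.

Atom tally by fragment:
  C6H5CH2 → C:7 H:7
  CH2 → C:1 H:2
  CH2 → C:1 H:2
  CH2I → C:1 H:2 I:1
Element totals:
  C: 10
  H: 13
  I: 1

C10H13I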